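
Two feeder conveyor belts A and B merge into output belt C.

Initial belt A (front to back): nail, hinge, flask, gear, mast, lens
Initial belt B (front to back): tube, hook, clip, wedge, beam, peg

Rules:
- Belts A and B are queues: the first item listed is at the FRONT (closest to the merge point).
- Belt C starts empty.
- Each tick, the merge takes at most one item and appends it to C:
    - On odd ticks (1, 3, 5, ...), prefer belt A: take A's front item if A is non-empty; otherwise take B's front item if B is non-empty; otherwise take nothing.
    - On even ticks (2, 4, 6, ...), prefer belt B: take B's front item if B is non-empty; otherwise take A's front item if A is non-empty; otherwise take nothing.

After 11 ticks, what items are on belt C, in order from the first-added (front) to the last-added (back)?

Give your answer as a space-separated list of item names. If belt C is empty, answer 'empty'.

Tick 1: prefer A, take nail from A; A=[hinge,flask,gear,mast,lens] B=[tube,hook,clip,wedge,beam,peg] C=[nail]
Tick 2: prefer B, take tube from B; A=[hinge,flask,gear,mast,lens] B=[hook,clip,wedge,beam,peg] C=[nail,tube]
Tick 3: prefer A, take hinge from A; A=[flask,gear,mast,lens] B=[hook,clip,wedge,beam,peg] C=[nail,tube,hinge]
Tick 4: prefer B, take hook from B; A=[flask,gear,mast,lens] B=[clip,wedge,beam,peg] C=[nail,tube,hinge,hook]
Tick 5: prefer A, take flask from A; A=[gear,mast,lens] B=[clip,wedge,beam,peg] C=[nail,tube,hinge,hook,flask]
Tick 6: prefer B, take clip from B; A=[gear,mast,lens] B=[wedge,beam,peg] C=[nail,tube,hinge,hook,flask,clip]
Tick 7: prefer A, take gear from A; A=[mast,lens] B=[wedge,beam,peg] C=[nail,tube,hinge,hook,flask,clip,gear]
Tick 8: prefer B, take wedge from B; A=[mast,lens] B=[beam,peg] C=[nail,tube,hinge,hook,flask,clip,gear,wedge]
Tick 9: prefer A, take mast from A; A=[lens] B=[beam,peg] C=[nail,tube,hinge,hook,flask,clip,gear,wedge,mast]
Tick 10: prefer B, take beam from B; A=[lens] B=[peg] C=[nail,tube,hinge,hook,flask,clip,gear,wedge,mast,beam]
Tick 11: prefer A, take lens from A; A=[-] B=[peg] C=[nail,tube,hinge,hook,flask,clip,gear,wedge,mast,beam,lens]

Answer: nail tube hinge hook flask clip gear wedge mast beam lens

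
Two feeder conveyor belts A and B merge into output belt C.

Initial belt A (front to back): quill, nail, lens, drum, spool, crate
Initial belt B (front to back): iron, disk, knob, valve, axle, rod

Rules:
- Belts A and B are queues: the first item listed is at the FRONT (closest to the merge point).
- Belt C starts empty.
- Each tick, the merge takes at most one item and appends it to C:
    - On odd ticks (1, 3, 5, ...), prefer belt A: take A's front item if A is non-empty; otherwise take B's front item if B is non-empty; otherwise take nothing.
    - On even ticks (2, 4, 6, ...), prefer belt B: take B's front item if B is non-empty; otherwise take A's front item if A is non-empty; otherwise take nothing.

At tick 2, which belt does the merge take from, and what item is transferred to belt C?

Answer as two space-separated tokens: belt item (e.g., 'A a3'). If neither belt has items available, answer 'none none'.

Answer: B iron

Derivation:
Tick 1: prefer A, take quill from A; A=[nail,lens,drum,spool,crate] B=[iron,disk,knob,valve,axle,rod] C=[quill]
Tick 2: prefer B, take iron from B; A=[nail,lens,drum,spool,crate] B=[disk,knob,valve,axle,rod] C=[quill,iron]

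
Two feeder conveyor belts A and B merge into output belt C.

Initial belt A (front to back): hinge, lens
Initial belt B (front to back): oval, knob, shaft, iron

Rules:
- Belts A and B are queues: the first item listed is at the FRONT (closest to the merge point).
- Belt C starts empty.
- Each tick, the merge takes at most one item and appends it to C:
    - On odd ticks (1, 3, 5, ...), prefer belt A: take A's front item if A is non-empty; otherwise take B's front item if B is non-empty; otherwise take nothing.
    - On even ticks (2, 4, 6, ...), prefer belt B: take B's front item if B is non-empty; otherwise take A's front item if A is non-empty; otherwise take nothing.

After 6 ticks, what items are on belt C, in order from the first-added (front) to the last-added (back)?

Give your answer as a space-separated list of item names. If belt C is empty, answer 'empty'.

Tick 1: prefer A, take hinge from A; A=[lens] B=[oval,knob,shaft,iron] C=[hinge]
Tick 2: prefer B, take oval from B; A=[lens] B=[knob,shaft,iron] C=[hinge,oval]
Tick 3: prefer A, take lens from A; A=[-] B=[knob,shaft,iron] C=[hinge,oval,lens]
Tick 4: prefer B, take knob from B; A=[-] B=[shaft,iron] C=[hinge,oval,lens,knob]
Tick 5: prefer A, take shaft from B; A=[-] B=[iron] C=[hinge,oval,lens,knob,shaft]
Tick 6: prefer B, take iron from B; A=[-] B=[-] C=[hinge,oval,lens,knob,shaft,iron]

Answer: hinge oval lens knob shaft iron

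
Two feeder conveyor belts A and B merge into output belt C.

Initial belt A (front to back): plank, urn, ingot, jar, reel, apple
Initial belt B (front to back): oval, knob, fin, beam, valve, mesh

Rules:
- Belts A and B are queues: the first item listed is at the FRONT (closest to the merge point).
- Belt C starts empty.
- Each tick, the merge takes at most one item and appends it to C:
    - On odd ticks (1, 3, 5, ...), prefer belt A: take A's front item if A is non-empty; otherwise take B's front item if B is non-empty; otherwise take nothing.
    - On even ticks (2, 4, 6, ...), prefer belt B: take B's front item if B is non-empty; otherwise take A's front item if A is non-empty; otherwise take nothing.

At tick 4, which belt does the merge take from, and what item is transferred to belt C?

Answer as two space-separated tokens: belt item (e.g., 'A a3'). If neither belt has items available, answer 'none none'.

Answer: B knob

Derivation:
Tick 1: prefer A, take plank from A; A=[urn,ingot,jar,reel,apple] B=[oval,knob,fin,beam,valve,mesh] C=[plank]
Tick 2: prefer B, take oval from B; A=[urn,ingot,jar,reel,apple] B=[knob,fin,beam,valve,mesh] C=[plank,oval]
Tick 3: prefer A, take urn from A; A=[ingot,jar,reel,apple] B=[knob,fin,beam,valve,mesh] C=[plank,oval,urn]
Tick 4: prefer B, take knob from B; A=[ingot,jar,reel,apple] B=[fin,beam,valve,mesh] C=[plank,oval,urn,knob]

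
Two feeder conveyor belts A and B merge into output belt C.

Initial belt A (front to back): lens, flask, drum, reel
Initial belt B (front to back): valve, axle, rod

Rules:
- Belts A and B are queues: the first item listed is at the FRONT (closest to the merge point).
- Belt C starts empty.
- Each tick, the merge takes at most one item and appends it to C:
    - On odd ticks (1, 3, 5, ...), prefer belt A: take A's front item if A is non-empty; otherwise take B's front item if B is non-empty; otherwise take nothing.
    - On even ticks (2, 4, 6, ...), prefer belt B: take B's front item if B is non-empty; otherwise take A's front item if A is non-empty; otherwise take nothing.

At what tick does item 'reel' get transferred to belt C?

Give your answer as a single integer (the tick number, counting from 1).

Tick 1: prefer A, take lens from A; A=[flask,drum,reel] B=[valve,axle,rod] C=[lens]
Tick 2: prefer B, take valve from B; A=[flask,drum,reel] B=[axle,rod] C=[lens,valve]
Tick 3: prefer A, take flask from A; A=[drum,reel] B=[axle,rod] C=[lens,valve,flask]
Tick 4: prefer B, take axle from B; A=[drum,reel] B=[rod] C=[lens,valve,flask,axle]
Tick 5: prefer A, take drum from A; A=[reel] B=[rod] C=[lens,valve,flask,axle,drum]
Tick 6: prefer B, take rod from B; A=[reel] B=[-] C=[lens,valve,flask,axle,drum,rod]
Tick 7: prefer A, take reel from A; A=[-] B=[-] C=[lens,valve,flask,axle,drum,rod,reel]

Answer: 7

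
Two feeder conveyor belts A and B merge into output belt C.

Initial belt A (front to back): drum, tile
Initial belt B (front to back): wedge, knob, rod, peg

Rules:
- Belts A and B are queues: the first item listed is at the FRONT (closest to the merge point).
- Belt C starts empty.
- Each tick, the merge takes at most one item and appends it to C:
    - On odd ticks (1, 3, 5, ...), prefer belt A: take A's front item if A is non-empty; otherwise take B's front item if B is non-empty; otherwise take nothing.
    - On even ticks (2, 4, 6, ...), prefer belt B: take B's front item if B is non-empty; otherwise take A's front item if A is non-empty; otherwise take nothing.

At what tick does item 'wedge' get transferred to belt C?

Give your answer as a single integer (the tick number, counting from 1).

Tick 1: prefer A, take drum from A; A=[tile] B=[wedge,knob,rod,peg] C=[drum]
Tick 2: prefer B, take wedge from B; A=[tile] B=[knob,rod,peg] C=[drum,wedge]

Answer: 2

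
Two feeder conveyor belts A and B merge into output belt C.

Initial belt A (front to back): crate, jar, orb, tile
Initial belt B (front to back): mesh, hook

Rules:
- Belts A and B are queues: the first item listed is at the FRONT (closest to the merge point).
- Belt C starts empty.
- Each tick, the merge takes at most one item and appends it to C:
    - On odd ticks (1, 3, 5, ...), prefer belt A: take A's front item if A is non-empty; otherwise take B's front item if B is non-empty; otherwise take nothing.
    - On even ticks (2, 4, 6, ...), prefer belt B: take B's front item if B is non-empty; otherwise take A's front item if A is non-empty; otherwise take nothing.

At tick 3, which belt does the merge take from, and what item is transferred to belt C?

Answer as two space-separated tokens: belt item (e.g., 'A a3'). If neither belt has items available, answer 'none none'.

Tick 1: prefer A, take crate from A; A=[jar,orb,tile] B=[mesh,hook] C=[crate]
Tick 2: prefer B, take mesh from B; A=[jar,orb,tile] B=[hook] C=[crate,mesh]
Tick 3: prefer A, take jar from A; A=[orb,tile] B=[hook] C=[crate,mesh,jar]

Answer: A jar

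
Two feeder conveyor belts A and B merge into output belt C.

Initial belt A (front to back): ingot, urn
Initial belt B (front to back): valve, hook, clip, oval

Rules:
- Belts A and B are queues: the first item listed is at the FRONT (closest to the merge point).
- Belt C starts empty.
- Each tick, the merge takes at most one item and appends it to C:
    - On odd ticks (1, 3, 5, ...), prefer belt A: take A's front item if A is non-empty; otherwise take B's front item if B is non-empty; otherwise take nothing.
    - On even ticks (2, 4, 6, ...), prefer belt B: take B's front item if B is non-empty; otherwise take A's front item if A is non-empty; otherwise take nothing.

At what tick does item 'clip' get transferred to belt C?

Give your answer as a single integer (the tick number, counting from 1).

Tick 1: prefer A, take ingot from A; A=[urn] B=[valve,hook,clip,oval] C=[ingot]
Tick 2: prefer B, take valve from B; A=[urn] B=[hook,clip,oval] C=[ingot,valve]
Tick 3: prefer A, take urn from A; A=[-] B=[hook,clip,oval] C=[ingot,valve,urn]
Tick 4: prefer B, take hook from B; A=[-] B=[clip,oval] C=[ingot,valve,urn,hook]
Tick 5: prefer A, take clip from B; A=[-] B=[oval] C=[ingot,valve,urn,hook,clip]

Answer: 5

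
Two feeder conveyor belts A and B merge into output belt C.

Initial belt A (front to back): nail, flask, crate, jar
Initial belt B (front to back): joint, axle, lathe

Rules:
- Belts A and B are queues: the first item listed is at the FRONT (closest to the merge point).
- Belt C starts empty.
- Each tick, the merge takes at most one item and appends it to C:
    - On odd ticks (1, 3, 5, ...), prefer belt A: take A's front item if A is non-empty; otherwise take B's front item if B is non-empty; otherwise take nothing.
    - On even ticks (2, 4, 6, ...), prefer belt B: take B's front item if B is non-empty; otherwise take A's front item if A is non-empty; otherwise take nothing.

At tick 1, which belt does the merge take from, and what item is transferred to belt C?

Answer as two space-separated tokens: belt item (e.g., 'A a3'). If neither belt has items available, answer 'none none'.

Tick 1: prefer A, take nail from A; A=[flask,crate,jar] B=[joint,axle,lathe] C=[nail]

Answer: A nail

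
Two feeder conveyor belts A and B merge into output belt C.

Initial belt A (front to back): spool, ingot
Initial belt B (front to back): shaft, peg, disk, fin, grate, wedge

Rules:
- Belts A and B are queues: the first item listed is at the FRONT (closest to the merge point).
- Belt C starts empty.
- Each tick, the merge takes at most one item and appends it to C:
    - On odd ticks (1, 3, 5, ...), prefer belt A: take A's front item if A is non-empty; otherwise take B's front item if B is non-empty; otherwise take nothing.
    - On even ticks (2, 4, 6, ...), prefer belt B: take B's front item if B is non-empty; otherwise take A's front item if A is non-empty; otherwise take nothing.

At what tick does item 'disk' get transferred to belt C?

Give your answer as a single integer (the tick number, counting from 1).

Tick 1: prefer A, take spool from A; A=[ingot] B=[shaft,peg,disk,fin,grate,wedge] C=[spool]
Tick 2: prefer B, take shaft from B; A=[ingot] B=[peg,disk,fin,grate,wedge] C=[spool,shaft]
Tick 3: prefer A, take ingot from A; A=[-] B=[peg,disk,fin,grate,wedge] C=[spool,shaft,ingot]
Tick 4: prefer B, take peg from B; A=[-] B=[disk,fin,grate,wedge] C=[spool,shaft,ingot,peg]
Tick 5: prefer A, take disk from B; A=[-] B=[fin,grate,wedge] C=[spool,shaft,ingot,peg,disk]

Answer: 5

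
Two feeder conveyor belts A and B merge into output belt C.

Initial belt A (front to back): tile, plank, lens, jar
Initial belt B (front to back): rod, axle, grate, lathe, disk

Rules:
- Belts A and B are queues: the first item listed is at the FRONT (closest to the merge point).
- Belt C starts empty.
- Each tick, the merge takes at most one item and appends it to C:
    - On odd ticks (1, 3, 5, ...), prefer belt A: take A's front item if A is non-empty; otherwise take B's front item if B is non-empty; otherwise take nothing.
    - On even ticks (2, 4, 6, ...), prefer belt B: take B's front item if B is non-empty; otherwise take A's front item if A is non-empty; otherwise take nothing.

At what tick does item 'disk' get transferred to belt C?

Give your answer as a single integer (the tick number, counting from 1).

Answer: 9

Derivation:
Tick 1: prefer A, take tile from A; A=[plank,lens,jar] B=[rod,axle,grate,lathe,disk] C=[tile]
Tick 2: prefer B, take rod from B; A=[plank,lens,jar] B=[axle,grate,lathe,disk] C=[tile,rod]
Tick 3: prefer A, take plank from A; A=[lens,jar] B=[axle,grate,lathe,disk] C=[tile,rod,plank]
Tick 4: prefer B, take axle from B; A=[lens,jar] B=[grate,lathe,disk] C=[tile,rod,plank,axle]
Tick 5: prefer A, take lens from A; A=[jar] B=[grate,lathe,disk] C=[tile,rod,plank,axle,lens]
Tick 6: prefer B, take grate from B; A=[jar] B=[lathe,disk] C=[tile,rod,plank,axle,lens,grate]
Tick 7: prefer A, take jar from A; A=[-] B=[lathe,disk] C=[tile,rod,plank,axle,lens,grate,jar]
Tick 8: prefer B, take lathe from B; A=[-] B=[disk] C=[tile,rod,plank,axle,lens,grate,jar,lathe]
Tick 9: prefer A, take disk from B; A=[-] B=[-] C=[tile,rod,plank,axle,lens,grate,jar,lathe,disk]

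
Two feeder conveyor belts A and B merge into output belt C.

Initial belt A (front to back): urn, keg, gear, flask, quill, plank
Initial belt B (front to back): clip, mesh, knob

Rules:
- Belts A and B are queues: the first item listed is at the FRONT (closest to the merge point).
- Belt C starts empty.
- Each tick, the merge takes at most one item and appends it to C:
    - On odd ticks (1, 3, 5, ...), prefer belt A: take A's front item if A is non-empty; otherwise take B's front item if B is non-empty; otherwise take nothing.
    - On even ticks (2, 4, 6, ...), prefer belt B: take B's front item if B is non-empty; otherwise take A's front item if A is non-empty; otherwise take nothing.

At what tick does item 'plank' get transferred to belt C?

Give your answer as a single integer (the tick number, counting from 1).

Answer: 9

Derivation:
Tick 1: prefer A, take urn from A; A=[keg,gear,flask,quill,plank] B=[clip,mesh,knob] C=[urn]
Tick 2: prefer B, take clip from B; A=[keg,gear,flask,quill,plank] B=[mesh,knob] C=[urn,clip]
Tick 3: prefer A, take keg from A; A=[gear,flask,quill,plank] B=[mesh,knob] C=[urn,clip,keg]
Tick 4: prefer B, take mesh from B; A=[gear,flask,quill,plank] B=[knob] C=[urn,clip,keg,mesh]
Tick 5: prefer A, take gear from A; A=[flask,quill,plank] B=[knob] C=[urn,clip,keg,mesh,gear]
Tick 6: prefer B, take knob from B; A=[flask,quill,plank] B=[-] C=[urn,clip,keg,mesh,gear,knob]
Tick 7: prefer A, take flask from A; A=[quill,plank] B=[-] C=[urn,clip,keg,mesh,gear,knob,flask]
Tick 8: prefer B, take quill from A; A=[plank] B=[-] C=[urn,clip,keg,mesh,gear,knob,flask,quill]
Tick 9: prefer A, take plank from A; A=[-] B=[-] C=[urn,clip,keg,mesh,gear,knob,flask,quill,plank]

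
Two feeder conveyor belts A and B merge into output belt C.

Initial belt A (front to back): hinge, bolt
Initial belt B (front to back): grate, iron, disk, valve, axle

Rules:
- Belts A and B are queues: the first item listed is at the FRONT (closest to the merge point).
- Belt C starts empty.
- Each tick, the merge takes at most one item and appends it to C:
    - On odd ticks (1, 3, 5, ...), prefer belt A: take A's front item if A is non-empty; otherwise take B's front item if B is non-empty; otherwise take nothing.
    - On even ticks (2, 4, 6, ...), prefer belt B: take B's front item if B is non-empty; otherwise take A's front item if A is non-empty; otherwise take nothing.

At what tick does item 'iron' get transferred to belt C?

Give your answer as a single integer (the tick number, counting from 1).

Answer: 4

Derivation:
Tick 1: prefer A, take hinge from A; A=[bolt] B=[grate,iron,disk,valve,axle] C=[hinge]
Tick 2: prefer B, take grate from B; A=[bolt] B=[iron,disk,valve,axle] C=[hinge,grate]
Tick 3: prefer A, take bolt from A; A=[-] B=[iron,disk,valve,axle] C=[hinge,grate,bolt]
Tick 4: prefer B, take iron from B; A=[-] B=[disk,valve,axle] C=[hinge,grate,bolt,iron]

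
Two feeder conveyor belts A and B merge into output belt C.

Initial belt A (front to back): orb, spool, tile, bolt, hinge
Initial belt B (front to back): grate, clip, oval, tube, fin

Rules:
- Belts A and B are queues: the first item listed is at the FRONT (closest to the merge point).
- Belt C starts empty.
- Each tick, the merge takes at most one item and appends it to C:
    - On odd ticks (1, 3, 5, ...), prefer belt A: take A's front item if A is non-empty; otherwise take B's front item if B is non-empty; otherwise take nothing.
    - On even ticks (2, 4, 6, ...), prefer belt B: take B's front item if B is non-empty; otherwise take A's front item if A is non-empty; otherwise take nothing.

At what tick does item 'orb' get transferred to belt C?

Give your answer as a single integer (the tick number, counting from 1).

Answer: 1

Derivation:
Tick 1: prefer A, take orb from A; A=[spool,tile,bolt,hinge] B=[grate,clip,oval,tube,fin] C=[orb]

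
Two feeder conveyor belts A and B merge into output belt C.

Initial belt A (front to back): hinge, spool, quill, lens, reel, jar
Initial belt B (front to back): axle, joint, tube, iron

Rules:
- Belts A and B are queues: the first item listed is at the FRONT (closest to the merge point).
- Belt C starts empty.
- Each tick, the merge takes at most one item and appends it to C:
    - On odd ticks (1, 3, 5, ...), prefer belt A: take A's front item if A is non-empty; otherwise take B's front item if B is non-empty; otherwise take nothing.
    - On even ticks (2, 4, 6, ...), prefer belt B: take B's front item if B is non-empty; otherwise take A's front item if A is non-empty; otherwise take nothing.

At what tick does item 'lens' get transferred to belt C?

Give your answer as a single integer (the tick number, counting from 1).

Answer: 7

Derivation:
Tick 1: prefer A, take hinge from A; A=[spool,quill,lens,reel,jar] B=[axle,joint,tube,iron] C=[hinge]
Tick 2: prefer B, take axle from B; A=[spool,quill,lens,reel,jar] B=[joint,tube,iron] C=[hinge,axle]
Tick 3: prefer A, take spool from A; A=[quill,lens,reel,jar] B=[joint,tube,iron] C=[hinge,axle,spool]
Tick 4: prefer B, take joint from B; A=[quill,lens,reel,jar] B=[tube,iron] C=[hinge,axle,spool,joint]
Tick 5: prefer A, take quill from A; A=[lens,reel,jar] B=[tube,iron] C=[hinge,axle,spool,joint,quill]
Tick 6: prefer B, take tube from B; A=[lens,reel,jar] B=[iron] C=[hinge,axle,spool,joint,quill,tube]
Tick 7: prefer A, take lens from A; A=[reel,jar] B=[iron] C=[hinge,axle,spool,joint,quill,tube,lens]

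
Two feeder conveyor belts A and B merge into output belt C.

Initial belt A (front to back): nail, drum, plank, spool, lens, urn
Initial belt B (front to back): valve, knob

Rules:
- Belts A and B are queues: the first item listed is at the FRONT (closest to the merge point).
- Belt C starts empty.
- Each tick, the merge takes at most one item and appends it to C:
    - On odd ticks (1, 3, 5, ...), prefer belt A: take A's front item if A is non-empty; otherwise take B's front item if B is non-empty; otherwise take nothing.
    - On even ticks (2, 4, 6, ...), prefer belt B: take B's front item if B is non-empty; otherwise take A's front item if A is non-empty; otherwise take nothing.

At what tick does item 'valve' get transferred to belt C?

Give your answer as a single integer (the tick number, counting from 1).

Tick 1: prefer A, take nail from A; A=[drum,plank,spool,lens,urn] B=[valve,knob] C=[nail]
Tick 2: prefer B, take valve from B; A=[drum,plank,spool,lens,urn] B=[knob] C=[nail,valve]

Answer: 2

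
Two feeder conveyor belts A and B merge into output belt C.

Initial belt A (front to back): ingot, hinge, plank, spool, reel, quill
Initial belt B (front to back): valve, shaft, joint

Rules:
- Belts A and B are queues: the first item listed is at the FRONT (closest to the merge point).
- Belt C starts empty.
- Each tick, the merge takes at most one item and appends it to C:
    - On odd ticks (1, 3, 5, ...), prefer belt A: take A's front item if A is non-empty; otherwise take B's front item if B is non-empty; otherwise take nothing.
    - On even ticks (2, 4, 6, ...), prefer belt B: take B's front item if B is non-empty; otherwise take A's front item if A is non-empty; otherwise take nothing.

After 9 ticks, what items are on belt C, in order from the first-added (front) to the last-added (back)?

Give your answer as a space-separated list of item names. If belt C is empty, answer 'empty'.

Answer: ingot valve hinge shaft plank joint spool reel quill

Derivation:
Tick 1: prefer A, take ingot from A; A=[hinge,plank,spool,reel,quill] B=[valve,shaft,joint] C=[ingot]
Tick 2: prefer B, take valve from B; A=[hinge,plank,spool,reel,quill] B=[shaft,joint] C=[ingot,valve]
Tick 3: prefer A, take hinge from A; A=[plank,spool,reel,quill] B=[shaft,joint] C=[ingot,valve,hinge]
Tick 4: prefer B, take shaft from B; A=[plank,spool,reel,quill] B=[joint] C=[ingot,valve,hinge,shaft]
Tick 5: prefer A, take plank from A; A=[spool,reel,quill] B=[joint] C=[ingot,valve,hinge,shaft,plank]
Tick 6: prefer B, take joint from B; A=[spool,reel,quill] B=[-] C=[ingot,valve,hinge,shaft,plank,joint]
Tick 7: prefer A, take spool from A; A=[reel,quill] B=[-] C=[ingot,valve,hinge,shaft,plank,joint,spool]
Tick 8: prefer B, take reel from A; A=[quill] B=[-] C=[ingot,valve,hinge,shaft,plank,joint,spool,reel]
Tick 9: prefer A, take quill from A; A=[-] B=[-] C=[ingot,valve,hinge,shaft,plank,joint,spool,reel,quill]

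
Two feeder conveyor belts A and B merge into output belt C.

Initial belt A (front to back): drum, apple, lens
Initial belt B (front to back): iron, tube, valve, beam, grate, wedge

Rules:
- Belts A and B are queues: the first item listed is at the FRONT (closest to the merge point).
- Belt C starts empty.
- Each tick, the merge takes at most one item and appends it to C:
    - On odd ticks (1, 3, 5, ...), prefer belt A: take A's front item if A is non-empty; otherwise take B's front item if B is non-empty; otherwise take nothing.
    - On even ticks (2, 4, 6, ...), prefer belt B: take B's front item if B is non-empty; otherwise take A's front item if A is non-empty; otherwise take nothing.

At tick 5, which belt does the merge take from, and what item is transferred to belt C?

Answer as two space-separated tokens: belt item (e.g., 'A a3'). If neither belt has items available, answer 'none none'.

Answer: A lens

Derivation:
Tick 1: prefer A, take drum from A; A=[apple,lens] B=[iron,tube,valve,beam,grate,wedge] C=[drum]
Tick 2: prefer B, take iron from B; A=[apple,lens] B=[tube,valve,beam,grate,wedge] C=[drum,iron]
Tick 3: prefer A, take apple from A; A=[lens] B=[tube,valve,beam,grate,wedge] C=[drum,iron,apple]
Tick 4: prefer B, take tube from B; A=[lens] B=[valve,beam,grate,wedge] C=[drum,iron,apple,tube]
Tick 5: prefer A, take lens from A; A=[-] B=[valve,beam,grate,wedge] C=[drum,iron,apple,tube,lens]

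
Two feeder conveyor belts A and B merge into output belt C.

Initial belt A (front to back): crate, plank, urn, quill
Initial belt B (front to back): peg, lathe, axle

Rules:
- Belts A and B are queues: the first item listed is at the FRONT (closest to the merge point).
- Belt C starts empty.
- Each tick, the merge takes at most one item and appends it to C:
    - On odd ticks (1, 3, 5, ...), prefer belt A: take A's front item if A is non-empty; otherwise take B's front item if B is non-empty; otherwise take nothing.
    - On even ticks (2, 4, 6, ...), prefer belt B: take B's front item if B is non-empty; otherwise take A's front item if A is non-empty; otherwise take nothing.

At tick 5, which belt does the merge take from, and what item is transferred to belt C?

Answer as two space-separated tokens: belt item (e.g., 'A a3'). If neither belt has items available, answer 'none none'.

Tick 1: prefer A, take crate from A; A=[plank,urn,quill] B=[peg,lathe,axle] C=[crate]
Tick 2: prefer B, take peg from B; A=[plank,urn,quill] B=[lathe,axle] C=[crate,peg]
Tick 3: prefer A, take plank from A; A=[urn,quill] B=[lathe,axle] C=[crate,peg,plank]
Tick 4: prefer B, take lathe from B; A=[urn,quill] B=[axle] C=[crate,peg,plank,lathe]
Tick 5: prefer A, take urn from A; A=[quill] B=[axle] C=[crate,peg,plank,lathe,urn]

Answer: A urn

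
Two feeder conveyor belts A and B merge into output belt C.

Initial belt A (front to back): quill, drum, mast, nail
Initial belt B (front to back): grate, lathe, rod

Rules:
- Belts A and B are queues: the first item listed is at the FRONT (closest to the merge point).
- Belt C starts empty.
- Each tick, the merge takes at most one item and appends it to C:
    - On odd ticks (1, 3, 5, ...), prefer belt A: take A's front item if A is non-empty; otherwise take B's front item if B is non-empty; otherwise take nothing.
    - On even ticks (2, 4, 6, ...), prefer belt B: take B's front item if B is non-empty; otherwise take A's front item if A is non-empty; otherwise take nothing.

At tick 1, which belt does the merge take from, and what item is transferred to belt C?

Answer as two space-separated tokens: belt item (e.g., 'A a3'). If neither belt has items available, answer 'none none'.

Tick 1: prefer A, take quill from A; A=[drum,mast,nail] B=[grate,lathe,rod] C=[quill]

Answer: A quill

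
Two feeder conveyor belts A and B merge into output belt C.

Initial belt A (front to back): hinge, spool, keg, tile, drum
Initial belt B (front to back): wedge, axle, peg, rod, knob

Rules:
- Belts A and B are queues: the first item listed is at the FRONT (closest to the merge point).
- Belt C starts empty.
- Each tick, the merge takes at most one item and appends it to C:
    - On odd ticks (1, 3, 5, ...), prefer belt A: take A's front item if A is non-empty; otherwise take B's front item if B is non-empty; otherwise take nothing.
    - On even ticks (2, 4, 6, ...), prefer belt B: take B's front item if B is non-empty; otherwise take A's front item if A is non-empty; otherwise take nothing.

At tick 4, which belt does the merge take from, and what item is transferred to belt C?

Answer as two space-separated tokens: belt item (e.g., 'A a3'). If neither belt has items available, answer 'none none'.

Answer: B axle

Derivation:
Tick 1: prefer A, take hinge from A; A=[spool,keg,tile,drum] B=[wedge,axle,peg,rod,knob] C=[hinge]
Tick 2: prefer B, take wedge from B; A=[spool,keg,tile,drum] B=[axle,peg,rod,knob] C=[hinge,wedge]
Tick 3: prefer A, take spool from A; A=[keg,tile,drum] B=[axle,peg,rod,knob] C=[hinge,wedge,spool]
Tick 4: prefer B, take axle from B; A=[keg,tile,drum] B=[peg,rod,knob] C=[hinge,wedge,spool,axle]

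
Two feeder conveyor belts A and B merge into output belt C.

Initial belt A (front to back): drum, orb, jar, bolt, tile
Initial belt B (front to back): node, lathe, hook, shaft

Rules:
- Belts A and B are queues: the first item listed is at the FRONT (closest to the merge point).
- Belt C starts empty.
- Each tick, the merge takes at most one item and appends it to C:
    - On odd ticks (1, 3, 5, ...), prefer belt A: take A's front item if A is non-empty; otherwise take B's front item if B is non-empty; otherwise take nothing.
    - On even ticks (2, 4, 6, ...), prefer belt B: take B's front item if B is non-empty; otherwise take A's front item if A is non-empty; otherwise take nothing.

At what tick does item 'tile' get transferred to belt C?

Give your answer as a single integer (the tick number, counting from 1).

Answer: 9

Derivation:
Tick 1: prefer A, take drum from A; A=[orb,jar,bolt,tile] B=[node,lathe,hook,shaft] C=[drum]
Tick 2: prefer B, take node from B; A=[orb,jar,bolt,tile] B=[lathe,hook,shaft] C=[drum,node]
Tick 3: prefer A, take orb from A; A=[jar,bolt,tile] B=[lathe,hook,shaft] C=[drum,node,orb]
Tick 4: prefer B, take lathe from B; A=[jar,bolt,tile] B=[hook,shaft] C=[drum,node,orb,lathe]
Tick 5: prefer A, take jar from A; A=[bolt,tile] B=[hook,shaft] C=[drum,node,orb,lathe,jar]
Tick 6: prefer B, take hook from B; A=[bolt,tile] B=[shaft] C=[drum,node,orb,lathe,jar,hook]
Tick 7: prefer A, take bolt from A; A=[tile] B=[shaft] C=[drum,node,orb,lathe,jar,hook,bolt]
Tick 8: prefer B, take shaft from B; A=[tile] B=[-] C=[drum,node,orb,lathe,jar,hook,bolt,shaft]
Tick 9: prefer A, take tile from A; A=[-] B=[-] C=[drum,node,orb,lathe,jar,hook,bolt,shaft,tile]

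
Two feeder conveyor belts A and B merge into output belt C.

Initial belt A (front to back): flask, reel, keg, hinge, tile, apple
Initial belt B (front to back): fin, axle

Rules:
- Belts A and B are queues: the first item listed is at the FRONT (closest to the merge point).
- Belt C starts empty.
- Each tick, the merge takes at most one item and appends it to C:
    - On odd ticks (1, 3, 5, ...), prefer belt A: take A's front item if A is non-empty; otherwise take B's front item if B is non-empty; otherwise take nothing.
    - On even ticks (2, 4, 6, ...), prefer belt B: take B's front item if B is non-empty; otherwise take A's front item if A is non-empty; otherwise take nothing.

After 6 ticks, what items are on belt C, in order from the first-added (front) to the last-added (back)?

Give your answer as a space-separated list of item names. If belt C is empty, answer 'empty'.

Tick 1: prefer A, take flask from A; A=[reel,keg,hinge,tile,apple] B=[fin,axle] C=[flask]
Tick 2: prefer B, take fin from B; A=[reel,keg,hinge,tile,apple] B=[axle] C=[flask,fin]
Tick 3: prefer A, take reel from A; A=[keg,hinge,tile,apple] B=[axle] C=[flask,fin,reel]
Tick 4: prefer B, take axle from B; A=[keg,hinge,tile,apple] B=[-] C=[flask,fin,reel,axle]
Tick 5: prefer A, take keg from A; A=[hinge,tile,apple] B=[-] C=[flask,fin,reel,axle,keg]
Tick 6: prefer B, take hinge from A; A=[tile,apple] B=[-] C=[flask,fin,reel,axle,keg,hinge]

Answer: flask fin reel axle keg hinge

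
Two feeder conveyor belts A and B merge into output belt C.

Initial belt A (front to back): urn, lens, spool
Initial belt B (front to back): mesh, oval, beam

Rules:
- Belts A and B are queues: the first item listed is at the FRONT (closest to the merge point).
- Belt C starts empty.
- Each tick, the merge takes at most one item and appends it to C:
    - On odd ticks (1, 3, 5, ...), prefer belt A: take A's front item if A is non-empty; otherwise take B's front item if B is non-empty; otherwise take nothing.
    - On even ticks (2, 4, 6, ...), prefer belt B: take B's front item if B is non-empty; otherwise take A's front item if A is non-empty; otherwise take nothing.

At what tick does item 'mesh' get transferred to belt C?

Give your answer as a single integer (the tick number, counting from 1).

Tick 1: prefer A, take urn from A; A=[lens,spool] B=[mesh,oval,beam] C=[urn]
Tick 2: prefer B, take mesh from B; A=[lens,spool] B=[oval,beam] C=[urn,mesh]

Answer: 2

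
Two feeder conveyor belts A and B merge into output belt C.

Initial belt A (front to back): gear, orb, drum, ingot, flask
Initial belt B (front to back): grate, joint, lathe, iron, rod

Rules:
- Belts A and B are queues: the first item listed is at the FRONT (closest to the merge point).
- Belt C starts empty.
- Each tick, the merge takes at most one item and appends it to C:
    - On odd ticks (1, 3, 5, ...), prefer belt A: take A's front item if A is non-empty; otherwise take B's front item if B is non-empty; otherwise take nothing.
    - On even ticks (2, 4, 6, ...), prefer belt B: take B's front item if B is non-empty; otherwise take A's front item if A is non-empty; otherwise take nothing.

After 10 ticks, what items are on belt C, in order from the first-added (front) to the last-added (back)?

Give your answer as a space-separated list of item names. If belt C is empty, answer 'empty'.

Tick 1: prefer A, take gear from A; A=[orb,drum,ingot,flask] B=[grate,joint,lathe,iron,rod] C=[gear]
Tick 2: prefer B, take grate from B; A=[orb,drum,ingot,flask] B=[joint,lathe,iron,rod] C=[gear,grate]
Tick 3: prefer A, take orb from A; A=[drum,ingot,flask] B=[joint,lathe,iron,rod] C=[gear,grate,orb]
Tick 4: prefer B, take joint from B; A=[drum,ingot,flask] B=[lathe,iron,rod] C=[gear,grate,orb,joint]
Tick 5: prefer A, take drum from A; A=[ingot,flask] B=[lathe,iron,rod] C=[gear,grate,orb,joint,drum]
Tick 6: prefer B, take lathe from B; A=[ingot,flask] B=[iron,rod] C=[gear,grate,orb,joint,drum,lathe]
Tick 7: prefer A, take ingot from A; A=[flask] B=[iron,rod] C=[gear,grate,orb,joint,drum,lathe,ingot]
Tick 8: prefer B, take iron from B; A=[flask] B=[rod] C=[gear,grate,orb,joint,drum,lathe,ingot,iron]
Tick 9: prefer A, take flask from A; A=[-] B=[rod] C=[gear,grate,orb,joint,drum,lathe,ingot,iron,flask]
Tick 10: prefer B, take rod from B; A=[-] B=[-] C=[gear,grate,orb,joint,drum,lathe,ingot,iron,flask,rod]

Answer: gear grate orb joint drum lathe ingot iron flask rod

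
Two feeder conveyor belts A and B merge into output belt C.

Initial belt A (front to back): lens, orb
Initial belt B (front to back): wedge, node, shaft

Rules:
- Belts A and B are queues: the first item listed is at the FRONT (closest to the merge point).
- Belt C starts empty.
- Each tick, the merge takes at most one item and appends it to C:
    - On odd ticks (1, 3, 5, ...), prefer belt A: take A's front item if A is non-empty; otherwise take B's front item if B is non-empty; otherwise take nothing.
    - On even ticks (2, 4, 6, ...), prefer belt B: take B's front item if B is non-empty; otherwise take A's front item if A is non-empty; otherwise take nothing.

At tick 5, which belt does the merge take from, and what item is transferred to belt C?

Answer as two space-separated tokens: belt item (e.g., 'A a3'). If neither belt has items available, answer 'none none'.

Answer: B shaft

Derivation:
Tick 1: prefer A, take lens from A; A=[orb] B=[wedge,node,shaft] C=[lens]
Tick 2: prefer B, take wedge from B; A=[orb] B=[node,shaft] C=[lens,wedge]
Tick 3: prefer A, take orb from A; A=[-] B=[node,shaft] C=[lens,wedge,orb]
Tick 4: prefer B, take node from B; A=[-] B=[shaft] C=[lens,wedge,orb,node]
Tick 5: prefer A, take shaft from B; A=[-] B=[-] C=[lens,wedge,orb,node,shaft]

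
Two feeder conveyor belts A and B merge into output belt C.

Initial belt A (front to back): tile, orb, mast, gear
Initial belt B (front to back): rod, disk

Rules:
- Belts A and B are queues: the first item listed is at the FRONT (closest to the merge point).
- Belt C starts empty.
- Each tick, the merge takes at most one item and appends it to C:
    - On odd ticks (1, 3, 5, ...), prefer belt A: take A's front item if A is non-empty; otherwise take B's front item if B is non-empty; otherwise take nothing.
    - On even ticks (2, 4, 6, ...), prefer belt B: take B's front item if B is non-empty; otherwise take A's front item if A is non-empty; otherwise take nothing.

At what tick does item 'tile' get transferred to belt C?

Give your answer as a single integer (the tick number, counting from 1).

Tick 1: prefer A, take tile from A; A=[orb,mast,gear] B=[rod,disk] C=[tile]

Answer: 1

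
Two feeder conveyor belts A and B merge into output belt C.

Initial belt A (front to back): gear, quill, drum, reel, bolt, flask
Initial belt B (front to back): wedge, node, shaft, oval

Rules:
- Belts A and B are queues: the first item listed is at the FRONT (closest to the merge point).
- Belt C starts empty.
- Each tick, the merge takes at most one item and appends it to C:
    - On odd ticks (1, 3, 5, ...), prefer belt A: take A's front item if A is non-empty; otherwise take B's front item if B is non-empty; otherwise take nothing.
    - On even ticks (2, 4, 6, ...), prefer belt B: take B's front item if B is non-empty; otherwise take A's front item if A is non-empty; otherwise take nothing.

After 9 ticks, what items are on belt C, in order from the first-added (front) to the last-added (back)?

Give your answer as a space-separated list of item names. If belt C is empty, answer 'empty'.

Tick 1: prefer A, take gear from A; A=[quill,drum,reel,bolt,flask] B=[wedge,node,shaft,oval] C=[gear]
Tick 2: prefer B, take wedge from B; A=[quill,drum,reel,bolt,flask] B=[node,shaft,oval] C=[gear,wedge]
Tick 3: prefer A, take quill from A; A=[drum,reel,bolt,flask] B=[node,shaft,oval] C=[gear,wedge,quill]
Tick 4: prefer B, take node from B; A=[drum,reel,bolt,flask] B=[shaft,oval] C=[gear,wedge,quill,node]
Tick 5: prefer A, take drum from A; A=[reel,bolt,flask] B=[shaft,oval] C=[gear,wedge,quill,node,drum]
Tick 6: prefer B, take shaft from B; A=[reel,bolt,flask] B=[oval] C=[gear,wedge,quill,node,drum,shaft]
Tick 7: prefer A, take reel from A; A=[bolt,flask] B=[oval] C=[gear,wedge,quill,node,drum,shaft,reel]
Tick 8: prefer B, take oval from B; A=[bolt,flask] B=[-] C=[gear,wedge,quill,node,drum,shaft,reel,oval]
Tick 9: prefer A, take bolt from A; A=[flask] B=[-] C=[gear,wedge,quill,node,drum,shaft,reel,oval,bolt]

Answer: gear wedge quill node drum shaft reel oval bolt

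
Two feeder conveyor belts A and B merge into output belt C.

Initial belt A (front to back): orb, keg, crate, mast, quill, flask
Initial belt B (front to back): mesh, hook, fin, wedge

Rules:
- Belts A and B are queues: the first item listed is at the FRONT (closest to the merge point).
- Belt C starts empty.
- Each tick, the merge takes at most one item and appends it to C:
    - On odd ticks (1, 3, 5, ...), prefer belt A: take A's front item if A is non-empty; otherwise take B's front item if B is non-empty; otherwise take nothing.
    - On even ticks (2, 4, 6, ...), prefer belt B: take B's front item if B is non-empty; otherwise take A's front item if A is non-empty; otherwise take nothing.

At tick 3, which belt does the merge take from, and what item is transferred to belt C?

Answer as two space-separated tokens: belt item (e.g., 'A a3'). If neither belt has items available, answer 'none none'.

Answer: A keg

Derivation:
Tick 1: prefer A, take orb from A; A=[keg,crate,mast,quill,flask] B=[mesh,hook,fin,wedge] C=[orb]
Tick 2: prefer B, take mesh from B; A=[keg,crate,mast,quill,flask] B=[hook,fin,wedge] C=[orb,mesh]
Tick 3: prefer A, take keg from A; A=[crate,mast,quill,flask] B=[hook,fin,wedge] C=[orb,mesh,keg]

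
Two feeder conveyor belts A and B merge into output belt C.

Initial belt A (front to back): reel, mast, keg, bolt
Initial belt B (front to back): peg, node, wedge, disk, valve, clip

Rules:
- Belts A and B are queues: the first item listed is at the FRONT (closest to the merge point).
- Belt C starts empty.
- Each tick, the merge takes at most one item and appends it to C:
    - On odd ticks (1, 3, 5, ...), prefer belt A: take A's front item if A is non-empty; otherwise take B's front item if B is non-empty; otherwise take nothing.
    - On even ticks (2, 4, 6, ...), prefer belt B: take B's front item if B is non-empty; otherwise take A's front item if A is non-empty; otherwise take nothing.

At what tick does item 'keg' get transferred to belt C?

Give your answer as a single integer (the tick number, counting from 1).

Answer: 5

Derivation:
Tick 1: prefer A, take reel from A; A=[mast,keg,bolt] B=[peg,node,wedge,disk,valve,clip] C=[reel]
Tick 2: prefer B, take peg from B; A=[mast,keg,bolt] B=[node,wedge,disk,valve,clip] C=[reel,peg]
Tick 3: prefer A, take mast from A; A=[keg,bolt] B=[node,wedge,disk,valve,clip] C=[reel,peg,mast]
Tick 4: prefer B, take node from B; A=[keg,bolt] B=[wedge,disk,valve,clip] C=[reel,peg,mast,node]
Tick 5: prefer A, take keg from A; A=[bolt] B=[wedge,disk,valve,clip] C=[reel,peg,mast,node,keg]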